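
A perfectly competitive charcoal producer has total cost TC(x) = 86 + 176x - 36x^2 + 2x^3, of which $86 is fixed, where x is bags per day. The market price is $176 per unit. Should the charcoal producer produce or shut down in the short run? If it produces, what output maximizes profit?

Strip out fixed cost: VC = 176x - 36x^2 + 2x^3. Then AVC = 176 - 36x + 2x^2 and MC = 176 - 72x + 6x^2.
The AVC parabola has its vertex at x = 36/4 = 9, where AVC = 176 - 36·9 + 2·9^2 = $14.
Because $176 ≥ $14, revenue can cover variable cost; the firm operates.
Set P = MC: 176 = 176 - 72x + 6x^2 → -72x + 6x^2 = 0. The roots are x = 0 and x = 12; the profit-maximizing output is on the rising part of MC, so x* = 12.
Check: AVC at x = 12 is $32 ≤ P, so revenue covers variable cost.
Profit = P·x − TC = 176·12 − 470 = $1642.

Produce at x = 12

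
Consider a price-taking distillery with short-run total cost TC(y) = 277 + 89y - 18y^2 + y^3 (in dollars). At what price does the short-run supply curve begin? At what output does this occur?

The shutdown price is the minimum of AVC. VC = 89y - 18y^2 + y^3, so AVC = 89 - 18y + y^2.
At the minimum of AVC, MC = AVC. MC = 89 - 36y + 3y^2; setting MC = AVC gives 2y^2 - 18y = 0, so y = 9. min AVC = 8.
For P < $8 the firm produces nothing.

$8 per unit, at y = 9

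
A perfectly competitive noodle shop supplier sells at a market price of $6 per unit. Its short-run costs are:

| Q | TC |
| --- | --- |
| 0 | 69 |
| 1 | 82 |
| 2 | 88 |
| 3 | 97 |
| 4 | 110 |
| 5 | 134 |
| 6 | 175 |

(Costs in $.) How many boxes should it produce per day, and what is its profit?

Compute π = P·Q − TC at each output: Q=0: -69; Q=1: -76; Q=2: -76; Q=3: -79; Q=4: -86; Q=5: -104; Q=6: -139.
Profit is highest at Q = 0. Equivalently, the lowest AVC in the table is 28/3 ≈ $9.33 at Q = 3, and P = $6 falls below it — price never covers variable cost, so the firm shuts down and loses only its fixed cost.

Q = 0 (shut down); profit = -$69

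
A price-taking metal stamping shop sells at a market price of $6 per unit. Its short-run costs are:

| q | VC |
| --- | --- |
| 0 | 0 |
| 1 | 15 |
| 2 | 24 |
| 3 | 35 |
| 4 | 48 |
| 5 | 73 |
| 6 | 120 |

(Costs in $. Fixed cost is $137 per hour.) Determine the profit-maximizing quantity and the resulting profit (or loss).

q = 0 (shut down); profit = -$137

Profit at each row (π = 6q − TC): q=0: -137; q=1: -146; q=2: -149; q=3: -154; q=4: -161; q=5: -180; q=6: -221.
Profit is highest at q = 0. Equivalently, the lowest AVC in the table is 35/3 ≈ $11.67 at q = 3, and P = $6 falls below it — price never covers variable cost, so the firm shuts down and loses only its fixed cost.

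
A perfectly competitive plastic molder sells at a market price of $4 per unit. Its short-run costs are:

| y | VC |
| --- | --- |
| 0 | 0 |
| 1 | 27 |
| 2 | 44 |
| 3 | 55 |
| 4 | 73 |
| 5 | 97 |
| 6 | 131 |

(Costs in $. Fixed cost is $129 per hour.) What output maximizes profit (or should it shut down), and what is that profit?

Profit at each row (π = 4y − TC): y=0: -129; y=1: -152; y=2: -165; y=3: -172; y=4: -186; y=5: -206; y=6: -236.
Profit is highest at y = 0. Equivalently, the lowest AVC in the table is 73/4 ≈ $18.25 at y = 4, and P = $4 falls below it — price never covers variable cost, so the firm shuts down and loses only its fixed cost.

y = 0 (shut down); profit = -$129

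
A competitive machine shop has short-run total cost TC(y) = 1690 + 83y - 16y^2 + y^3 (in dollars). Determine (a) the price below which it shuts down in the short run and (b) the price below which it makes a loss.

Shutdown price = min AVC. AVC = 83 - 16y + y^2, with vertex at y = 8 and minimum $19.
ATC = 1690/y + 83 - 16y + y^2. Setting dATC/dy = −1690/y^2 − 16 + 2y = 0 gives y = 13 (since 2·13^3 − 16·13^2 = 1690).
min ATC = 1690/13 + 83 − 16·13 + 13^2 = $174. That is the break-even price.
For $19 ≤ P < $174 the firm produces at a loss; below $19 it shuts down.

Shutdown price = $19; break-even price = $174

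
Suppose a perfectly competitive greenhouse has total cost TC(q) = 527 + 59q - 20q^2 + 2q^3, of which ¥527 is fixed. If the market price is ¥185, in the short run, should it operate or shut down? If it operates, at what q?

Produce at q = 9

Strip out fixed cost: VC = 59q - 20q^2 + 2q^3. Then AVC = 59 - 20q + 2q^2 and MC = 59 - 40q + 6q^2.
The AVC parabola has its vertex at q = 20/4 = 5, where AVC = 59 - 20·5 + 2·5^2 = ¥9.
P = ¥185 exceeds min AVC = ¥9, so the firm stays open.
Set P = MC: 185 = 59 - 40q + 6q^2 → -126 - 40q + 6q^2 = 0. The roots are q = -7/3 and q = 9; the profit-maximizing output is on the rising part of MC, so q* = 9.
Check: AVC at q = 9 is ¥41 ≤ P, so revenue covers variable cost.
Profit = P·q − TC = 185·9 − 896 = ¥769.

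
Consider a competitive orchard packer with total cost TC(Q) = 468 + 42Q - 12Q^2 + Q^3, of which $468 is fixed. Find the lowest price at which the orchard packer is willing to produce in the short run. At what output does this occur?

The shutdown price is the minimum of AVC. VC = 42Q - 12Q^2 + Q^3, so AVC = 42 - 12Q + Q^2.
At the minimum of AVC, MC = AVC. MC = 42 - 24Q + 3Q^2; setting MC = AVC gives 2Q^2 - 12Q = 0, so Q = 6. min AVC = 6.
The firm shuts down for any P below $6.

$6 per unit, at Q = 6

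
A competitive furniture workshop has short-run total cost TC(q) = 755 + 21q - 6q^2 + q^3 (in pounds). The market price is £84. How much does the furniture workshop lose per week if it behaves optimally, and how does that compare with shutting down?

Profit = -£363 at q = 7

AVC = 21 - 6q + q^2 has its minimum £12 at q = 3; price £84 clears that bar, so the firm operates.
MC = 21 - 12q + 3q^2. Setting P = MC and taking the root on the rising branch gives q* = 7.
TR = 84·7 = 588. TC = 755 + 196 = 951. Profit = 588 − 951 = -£363.
By producing, the firm covers all variable cost plus £392 of fixed cost; shutting down would lose the full £755.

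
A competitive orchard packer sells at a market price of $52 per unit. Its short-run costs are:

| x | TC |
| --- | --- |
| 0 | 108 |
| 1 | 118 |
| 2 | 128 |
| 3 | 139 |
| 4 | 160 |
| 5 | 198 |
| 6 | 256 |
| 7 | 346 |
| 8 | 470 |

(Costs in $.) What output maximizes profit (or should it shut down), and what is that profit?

x = 5; profit = $62

Tabulate TR − TC: x=0: -108; x=1: -66; x=2: -24; x=3: 17; x=4: 48; x=5: 62; x=6: 56; x=7: 18; x=8: -54.
Profit is maximized at x = 5. AVC there is 90/5 = $18 ≤ P, so producing beats shutting down (which would give -$108).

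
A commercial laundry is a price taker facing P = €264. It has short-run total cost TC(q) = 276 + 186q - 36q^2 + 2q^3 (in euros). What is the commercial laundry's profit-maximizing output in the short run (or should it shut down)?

Variable cost is VC = 186q - 36q^2 + 2q^3, so AVC = VC/q = 186 - 36q + 2q^2 and MC = dTC/dq = 186 - 72q + 6q^2.
AVC hits its minimum where MC = AVC, at q = 9, giving min AVC = 186 - 36·9 + 2·9^2 = €24.
P = €264 exceeds min AVC = €24, so the firm stays open.
Solving P = MC: -78 - 72q + 6q^2 = 0 ⇒ q = -1 or 13. On the upward-sloping branch, q* = 13.
Check: AVC at q = 13 is €56 ≤ P, so revenue covers variable cost.
Profit = P·q − TC = 264·13 − 1004 = €2428.

Produce at q = 13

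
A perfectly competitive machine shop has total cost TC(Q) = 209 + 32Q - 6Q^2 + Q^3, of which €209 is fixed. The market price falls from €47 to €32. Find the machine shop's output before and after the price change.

MC = 32 - 12Q + 3Q^2; the shutdown threshold is min AVC = €23 (at Q = 3).
With P = €47 above the shutdown price, P = MC gives Q = 5.
At P = €32 ≥ min AVC, set P = MC: Q = 4. The firm stays open but cuts output.

Output falls from 5 to 4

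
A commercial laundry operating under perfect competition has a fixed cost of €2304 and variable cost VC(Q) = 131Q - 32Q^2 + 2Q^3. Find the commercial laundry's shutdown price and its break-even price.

AVC = 131 - 32Q + 2Q^2; minimized at Q = 8, giving min AVC = €3. That is the shutdown price.
ATC = 2304/Q + 131 - 32Q + 2Q^2. Setting dATC/dQ = −2304/Q^2 − 32 + 4Q = 0 gives Q = 12 (since 4·12^3 − 32·12^2 = 2304).
min ATC = 2304/12 + 131 − 32·12 + 2·12^2 = €227. That is the break-even price.
Between these two prices the firm operates at a loss; above €227 it earns a profit.

Shutdown price = €3; break-even price = €227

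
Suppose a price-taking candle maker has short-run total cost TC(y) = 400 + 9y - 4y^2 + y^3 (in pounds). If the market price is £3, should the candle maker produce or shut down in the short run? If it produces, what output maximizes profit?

Strip out fixed cost: VC = 9y - 4y^2 + y^3. Then AVC = 9 - 4y + y^2 and MC = 9 - 8y + 3y^2.
AVC is minimized where dAVC/dy = -4 + 2y = 0, at y = 2; min AVC = 9 - 4·2 + 2^2 = £5.
P = £3 lies below min AVC = £5; no output level covers variable cost.
Shutting down limits the loss to fixed cost, £400.

Shut down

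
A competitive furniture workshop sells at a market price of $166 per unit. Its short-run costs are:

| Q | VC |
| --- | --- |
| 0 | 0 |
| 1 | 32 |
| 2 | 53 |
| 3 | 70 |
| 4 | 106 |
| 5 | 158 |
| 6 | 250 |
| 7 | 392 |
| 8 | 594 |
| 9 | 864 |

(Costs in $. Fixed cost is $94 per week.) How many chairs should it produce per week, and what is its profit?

Compute π = P·Q − TC at each output: Q=0: -94; Q=1: 40; Q=2: 185; Q=3: 334; Q=4: 464; Q=5: 578; Q=6: 652; Q=7: 676; Q=8: 640; Q=9: 536.
Profit is maximized at Q = 7. AVC there is 392/7 = $56 ≤ P, so producing beats shutting down (which would give -$94).

Q = 7; profit = $676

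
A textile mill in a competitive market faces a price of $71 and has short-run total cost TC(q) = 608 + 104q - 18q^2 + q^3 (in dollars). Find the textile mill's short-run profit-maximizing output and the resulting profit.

Profit = -$124 at q = 11

AVC = 104 - 18q + q^2; min AVC = $23 at q = 9. Since P = $71 ≥ min AVC, the firm produces.
MC = 104 - 36q + 3q^2. Setting P = MC and taking the root on the rising branch gives q* = 11.
TR = 71·11 = 781. TC = 608 + 297 = 905. Profit = 781 − 905 = -$124.
Shutting down would mean losing the fixed cost of $608, so operating at a loss of $124 is better by $484.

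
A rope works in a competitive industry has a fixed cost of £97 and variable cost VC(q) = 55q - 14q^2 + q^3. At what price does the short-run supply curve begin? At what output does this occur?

The firm shuts down when price falls below the minimum of average variable cost. AVC = VC/q = 55 - 14q + q^2.
dAVC/dq = -14 + 2q = 0 gives q = 7. min AVC = 55 - 14·7 + 7^2 = 6.
The firm shuts down for any P below £6.

£6 per unit, at q = 7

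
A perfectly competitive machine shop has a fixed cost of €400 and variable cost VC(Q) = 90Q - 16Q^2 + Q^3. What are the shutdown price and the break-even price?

Shutdown price = €26; break-even price = €70

Shutdown price = min AVC. AVC = 90 - 16Q + Q^2, with vertex at Q = 8 and minimum €26.
ATC = 400/Q + 90 - 16Q + Q^2. Setting dATC/dQ = −400/Q^2 − 16 + 2Q = 0 gives Q = 10 (since 2·10^3 − 16·10^2 = 400).
min ATC = 400/10 + 90 − 16·10 + 10^2 = €70. That is the break-even price.
Between these two prices the firm operates at a loss; above €70 it earns a profit.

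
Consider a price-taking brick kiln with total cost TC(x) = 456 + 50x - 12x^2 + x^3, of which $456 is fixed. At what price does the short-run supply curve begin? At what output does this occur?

$14 per unit, at x = 6

The firm shuts down when price falls below the minimum of average variable cost. AVC = VC/x = 50 - 12x + x^2.
At the minimum of AVC, MC = AVC. MC = 50 - 24x + 3x^2; setting MC = AVC gives 2x^2 - 12x = 0, so x = 6. min AVC = 14.
The firm shuts down for any P below $14.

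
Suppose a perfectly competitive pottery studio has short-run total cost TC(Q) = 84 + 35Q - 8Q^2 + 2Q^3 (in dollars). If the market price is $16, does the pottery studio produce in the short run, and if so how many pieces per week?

Shut down

Strip out fixed cost: VC = 35Q - 8Q^2 + 2Q^3. Then AVC = 35 - 8Q + 2Q^2 and MC = 35 - 16Q + 6Q^2.
AVC is minimized where dAVC/dQ = -8 + 4Q = 0, at Q = 2; min AVC = 35 - 8·2 + 2·2^2 = $27.
P = $16 lies below min AVC = $27; no output level covers variable cost.
Shutting down limits the loss to fixed cost, $84.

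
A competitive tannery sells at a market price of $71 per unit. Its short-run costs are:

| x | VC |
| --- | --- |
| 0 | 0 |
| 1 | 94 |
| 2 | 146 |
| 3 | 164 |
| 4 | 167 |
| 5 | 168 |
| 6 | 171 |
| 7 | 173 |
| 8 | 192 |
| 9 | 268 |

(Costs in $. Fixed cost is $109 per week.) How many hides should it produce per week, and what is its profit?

x = 8; profit = $267

Profit at each row (π = 71x − TC): x=0: -109; x=1: -132; x=2: -113; x=3: -60; x=4: 8; x=5: 78; x=6: 146; x=7: 215; x=8: 267; x=9: 262.
Profit is maximized at x = 8. AVC there is 192/8 = $24 ≤ P, so producing beats shutting down (which would give -$109).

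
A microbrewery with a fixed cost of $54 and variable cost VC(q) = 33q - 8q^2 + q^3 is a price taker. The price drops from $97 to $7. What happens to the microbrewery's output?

MC = 33 - 16q + 3q^2; the shutdown threshold is min AVC = $17 (at q = 4).
With P = $97 above the shutdown price, P = MC gives q = 8.
At P = $7 < min AVC = $17, price no longer covers variable cost at any output, so the firm shuts down: q = 0.

Output falls from 8 to 0 (the firm shuts down)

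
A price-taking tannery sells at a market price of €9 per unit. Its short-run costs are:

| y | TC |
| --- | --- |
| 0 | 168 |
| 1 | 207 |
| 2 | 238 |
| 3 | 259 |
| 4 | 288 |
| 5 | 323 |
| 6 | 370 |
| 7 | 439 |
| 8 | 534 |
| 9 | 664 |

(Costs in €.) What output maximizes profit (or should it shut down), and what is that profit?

Tabulate TR − TC: y=0: -168; y=1: -198; y=2: -220; y=3: -232; y=4: -252; y=5: -278; y=6: -316; y=7: -376; y=8: -462; y=9: -583.
Profit is highest at y = 0. Equivalently, the lowest AVC in the table is 120/4 ≈ €30 at y = 4, and P = €9 falls below it — price never covers variable cost, so the firm shuts down and loses only its fixed cost.

y = 0 (shut down); profit = -€168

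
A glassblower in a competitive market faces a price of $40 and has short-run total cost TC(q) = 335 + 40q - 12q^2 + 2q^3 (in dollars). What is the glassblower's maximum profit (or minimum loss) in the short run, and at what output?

Profit = -$271 at q = 4

AVC = 40 - 12q + 2q^2 has its minimum $22 at q = 3; price $40 clears that bar, so the firm operates.
With MC = 40 - 24q + 6q^2, P = MC on the upward-sloping part at q* = 4.
TR = 40·4 = 160. TC = 335 + 96 = 431. Profit = 160 − 431 = -$271.
Shutting down would mean losing the fixed cost of $335, so operating at a loss of $271 is better by $64.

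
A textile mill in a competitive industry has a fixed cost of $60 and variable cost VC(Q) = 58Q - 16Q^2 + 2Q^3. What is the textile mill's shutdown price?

The shutdown price is the minimum of AVC. VC = 58Q - 16Q^2 + 2Q^3, so AVC = 58 - 16Q + 2Q^2.
At the minimum of AVC, MC = AVC. MC = 58 - 32Q + 6Q^2; setting MC = AVC gives 4Q^2 - 16Q = 0, so Q = 4. min AVC = 26.
So the shutdown price is $26.

$26 per unit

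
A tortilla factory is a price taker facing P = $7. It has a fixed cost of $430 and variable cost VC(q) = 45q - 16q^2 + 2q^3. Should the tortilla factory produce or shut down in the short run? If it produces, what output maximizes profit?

Strip out fixed cost: VC = 45q - 16q^2 + 2q^3. Then AVC = 45 - 16q + 2q^2 and MC = 45 - 32q + 6q^2.
The AVC parabola has its vertex at q = 16/4 = 4, where AVC = 45 - 16·4 + 2·4^2 = $13.
With P < min AVC ($7 < $13), every unit sold adds to the loss.
Best response: produce nothing and absorb the $430 fixed cost.

Shut down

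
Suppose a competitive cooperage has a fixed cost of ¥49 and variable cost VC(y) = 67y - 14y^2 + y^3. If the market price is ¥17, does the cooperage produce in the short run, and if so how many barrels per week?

Strip out fixed cost: VC = 67y - 14y^2 + y^3. Then AVC = 67 - 14y + y^2 and MC = 67 - 28y + 3y^2.
AVC is minimized where dAVC/dy = -14 + 2y = 0, at y = 7; min AVC = 67 - 14·7 + 7^2 = ¥18.
P = ¥17 lies below min AVC = ¥18; no output level covers variable cost.
Best response: produce nothing and absorb the ¥49 fixed cost.

Shut down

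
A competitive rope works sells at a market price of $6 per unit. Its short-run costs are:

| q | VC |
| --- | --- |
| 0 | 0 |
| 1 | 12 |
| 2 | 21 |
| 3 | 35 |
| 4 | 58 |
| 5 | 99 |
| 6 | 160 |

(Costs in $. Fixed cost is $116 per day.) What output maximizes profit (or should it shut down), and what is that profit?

Compute π = P·q − TC at each output: q=0: -116; q=1: -122; q=2: -125; q=3: -133; q=4: -150; q=5: -185; q=6: -240.
Profit is highest at q = 0. Equivalently, the lowest AVC in the table is 21/2 ≈ $10.50 at q = 2, and P = $6 falls below it — price never covers variable cost, so the firm shuts down and loses only its fixed cost.

q = 0 (shut down); profit = -$116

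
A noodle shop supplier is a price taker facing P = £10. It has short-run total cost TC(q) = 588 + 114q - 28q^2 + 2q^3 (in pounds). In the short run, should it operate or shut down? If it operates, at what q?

Shut down

From TC, MC = TC'(q) = 114 - 56q + 6q^2 and AVC = VC/q = 114 - 28q + 2q^2.
The AVC parabola has its vertex at q = 28/4 = 7, where AVC = 114 - 28·7 + 2·7^2 = £16.
Since P = £10 < min AVC = £16, price fails to cover variable cost at any output.
Shutting down limits the loss to fixed cost, £588.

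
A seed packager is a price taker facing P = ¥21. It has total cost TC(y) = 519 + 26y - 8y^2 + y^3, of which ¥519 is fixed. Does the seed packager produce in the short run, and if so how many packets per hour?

Variable cost is VC = 26y - 8y^2 + y^3, so AVC = VC/y = 26 - 8y + y^2 and MC = dTC/dy = 26 - 16y + 3y^2.
The AVC parabola has its vertex at y = 8/2 = 4, where AVC = 26 - 8·4 + 4^2 = ¥10.
P = ¥21 exceeds min AVC = ¥10, so the firm stays open.
Set P = MC: 21 = 26 - 16y + 3y^2 → 5 - 16y + 3y^2 = 0. The roots are y = 1/3 and y = 5; the profit-maximizing output is on the rising part of MC, so y* = 5.
Check: AVC at y = 5 is ¥11 ≤ P, so revenue covers variable cost.
Profit = P·y − TC = 21·5 − 574 = -¥469, a loss, but smaller than the ¥519 fixed cost the firm would lose by shutting down.

Produce at y = 5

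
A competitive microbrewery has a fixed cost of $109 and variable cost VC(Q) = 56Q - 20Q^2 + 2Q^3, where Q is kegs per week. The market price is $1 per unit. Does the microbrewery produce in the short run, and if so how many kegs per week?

Strip out fixed cost: VC = 56Q - 20Q^2 + 2Q^3. Then AVC = 56 - 20Q + 2Q^2 and MC = 56 - 40Q + 6Q^2.
The AVC parabola has its vertex at Q = 20/4 = 5, where AVC = 56 - 20·5 + 2·5^2 = $6.
Since P = $1 < min AVC = $6, price fails to cover variable cost at any output.
The firm minimizes its loss by shutting down and losing only its fixed cost of $109.

Shut down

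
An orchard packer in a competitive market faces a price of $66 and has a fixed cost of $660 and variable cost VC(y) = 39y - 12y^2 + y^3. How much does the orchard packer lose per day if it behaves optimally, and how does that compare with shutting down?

AVC = 39 - 12y + y^2 has its minimum $3 at y = 6; price $66 clears that bar, so the firm operates.
MC = 39 - 24y + 3y^2. Setting P = MC and taking the root on the rising branch gives y* = 9.
TR = 66·9 = 594. TC = 660 + 108 = 768. Profit = 594 − 768 = -$174.
By producing, the firm covers all variable cost plus $486 of fixed cost; shutting down would lose the full $660.

Profit = -$174 at y = 9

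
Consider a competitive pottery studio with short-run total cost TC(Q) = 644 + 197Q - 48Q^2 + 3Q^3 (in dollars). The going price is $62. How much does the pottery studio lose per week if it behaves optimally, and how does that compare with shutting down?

AVC = 197 - 48Q + 3Q^2 has its minimum $5 at Q = 8; price $62 clears that bar, so the firm operates.
With MC = 197 - 96Q + 9Q^2, P = MC on the upward-sloping part at Q* = 9.
TR = 62·9 = 558. TC = 644 + 72 = 716. Profit = 558 − 716 = -$158.
Shutting down would mean losing the fixed cost of $644, so operating at a loss of $158 is better by $486.

Profit = -$158 at Q = 9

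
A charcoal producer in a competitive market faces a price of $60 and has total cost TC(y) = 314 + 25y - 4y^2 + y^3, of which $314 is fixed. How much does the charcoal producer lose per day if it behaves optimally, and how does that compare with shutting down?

AVC = 25 - 4y + y^2 has its minimum $21 at y = 2; price $60 clears that bar, so the firm operates.
MC = 25 - 8y + 3y^2. Setting P = MC and taking the root on the rising branch gives y* = 5.
TR = 60·5 = 300. TC = 314 + 150 = 464. Profit = 300 − 464 = -$164.
Shutting down would mean losing the fixed cost of $314, so operating at a loss of $164 is better by $150.

Profit = -$164 at y = 5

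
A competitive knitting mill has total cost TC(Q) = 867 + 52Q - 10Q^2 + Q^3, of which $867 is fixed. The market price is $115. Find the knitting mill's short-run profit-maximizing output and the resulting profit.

Profit = -$219 at Q = 9

AVC = 52 - 10Q + Q^2; min AVC = $27 at Q = 5. Since P = $115 ≥ min AVC, the firm produces.
MC = 52 - 20Q + 3Q^2. Setting P = MC and taking the root on the rising branch gives Q* = 9.
TR = 115·9 = 1035. TC = 867 + 387 = 1254. Profit = 1035 − 1254 = -$219.
By producing, the firm covers all variable cost plus $648 of fixed cost; shutting down would lose the full $867.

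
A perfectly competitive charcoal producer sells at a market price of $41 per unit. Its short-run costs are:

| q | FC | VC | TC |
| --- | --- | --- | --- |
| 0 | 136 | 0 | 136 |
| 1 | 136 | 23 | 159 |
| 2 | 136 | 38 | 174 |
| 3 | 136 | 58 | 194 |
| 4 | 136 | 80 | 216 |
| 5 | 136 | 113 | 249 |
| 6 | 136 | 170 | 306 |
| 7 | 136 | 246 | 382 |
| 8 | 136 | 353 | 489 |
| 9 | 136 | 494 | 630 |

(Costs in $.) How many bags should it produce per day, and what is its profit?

Profit at each row (π = 41q − TC): q=0: -136; q=1: -118; q=2: -92; q=3: -71; q=4: -52; q=5: -44; q=6: -60; q=7: -95; q=8: -161; q=9: -261.
Profit is maximized at q = 5. AVC there is 113/5 = $22.60 ≤ P, so producing beats shutting down (which would give -$136).

q = 5; profit = -$44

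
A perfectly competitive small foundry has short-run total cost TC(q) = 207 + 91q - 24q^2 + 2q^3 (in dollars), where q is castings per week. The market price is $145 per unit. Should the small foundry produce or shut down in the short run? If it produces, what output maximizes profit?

Variable cost is VC = 91q - 24q^2 + 2q^3, so AVC = VC/q = 91 - 24q + 2q^2 and MC = dTC/dq = 91 - 48q + 6q^2.
The AVC parabola has its vertex at q = 24/4 = 6, where AVC = 91 - 24·6 + 2·6^2 = $19.
Since P = $145 ≥ min AVC = $19, price covers variable cost and the firm should produce.
Set P = MC: 145 = 91 - 48q + 6q^2 → -54 - 48q + 6q^2 = 0. The roots are q = -1 and q = 9; the profit-maximizing output is on the rising part of MC, so q* = 9.
Check: AVC at q = 9 is $37 ≤ P, so revenue covers variable cost.
Profit = P·q − TC = 145·9 − 540 = $765.

Produce at q = 9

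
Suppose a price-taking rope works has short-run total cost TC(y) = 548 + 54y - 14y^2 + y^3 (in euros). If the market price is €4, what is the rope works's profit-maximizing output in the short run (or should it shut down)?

Shut down

From TC, MC = TC'(y) = 54 - 28y + 3y^2 and AVC = VC/y = 54 - 14y + y^2.
AVC hits its minimum where MC = AVC, at y = 7, giving min AVC = 54 - 14·7 + 7^2 = €5.
With P < min AVC (€4 < €5), every unit sold adds to the loss.
The firm minimizes its loss by shutting down and losing only its fixed cost of €548.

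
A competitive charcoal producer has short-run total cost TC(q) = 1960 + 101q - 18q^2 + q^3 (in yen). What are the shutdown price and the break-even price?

Shutdown price = ¥20; break-even price = ¥185

AVC = 101 - 18q + q^2; minimized at q = 9, giving min AVC = ¥20. That is the shutdown price.
ATC = 1960/q + 101 - 18q + q^2. Setting dATC/dq = −1960/q^2 − 18 + 2q = 0 gives q = 14 (since 2·14^3 − 18·14^2 = 1960).
min ATC = 1960/14 + 101 − 18·14 + 14^2 = ¥185. That is the break-even price.
For ¥20 ≤ P < ¥185 the firm produces at a loss; below ¥20 it shuts down.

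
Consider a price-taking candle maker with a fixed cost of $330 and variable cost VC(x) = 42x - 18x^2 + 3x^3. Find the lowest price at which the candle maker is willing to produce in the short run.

The firm shuts down when price falls below the minimum of average variable cost. AVC = VC/x = 42 - 18x + 3x^2.
At the minimum of AVC, MC = AVC. MC = 42 - 36x + 9x^2; setting MC = AVC gives 6x^2 - 18x = 0, so x = 3. min AVC = 15.
For P < $15 the firm produces nothing.

$15 per unit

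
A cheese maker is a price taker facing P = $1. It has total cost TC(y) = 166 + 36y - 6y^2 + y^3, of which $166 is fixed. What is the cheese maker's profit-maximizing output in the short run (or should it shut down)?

Shut down

From TC, MC = TC'(y) = 36 - 12y + 3y^2 and AVC = VC/y = 36 - 6y + y^2.
The AVC parabola has its vertex at y = 6/2 = 3, where AVC = 36 - 6·3 + 3^2 = $27.
With P < min AVC ($1 < $27), every unit sold adds to the loss.
The firm minimizes its loss by shutting down and losing only its fixed cost of $166.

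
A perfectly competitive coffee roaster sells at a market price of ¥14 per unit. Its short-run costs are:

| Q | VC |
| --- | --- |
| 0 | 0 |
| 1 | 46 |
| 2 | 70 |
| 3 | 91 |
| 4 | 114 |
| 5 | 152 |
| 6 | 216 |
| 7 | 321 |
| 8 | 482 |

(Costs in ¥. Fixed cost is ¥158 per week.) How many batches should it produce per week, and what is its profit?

Q = 0 (shut down); profit = -¥158

Tabulate TR − TC: Q=0: -158; Q=1: -190; Q=2: -200; Q=3: -207; Q=4: -216; Q=5: -240; Q=6: -290; Q=7: -381; Q=8: -528.
Profit is highest at Q = 0. Equivalently, the lowest AVC in the table is 114/4 ≈ ¥28.50 at Q = 4, and P = ¥14 falls below it — price never covers variable cost, so the firm shuts down and loses only its fixed cost.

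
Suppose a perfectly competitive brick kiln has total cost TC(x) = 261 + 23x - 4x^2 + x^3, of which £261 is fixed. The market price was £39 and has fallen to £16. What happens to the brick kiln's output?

Output falls from 4 to 0 (the firm shuts down)

AVC = 23 - 4x + x^2, minimized at x = 2 where min AVC = £19. MC = 23 - 8x + 3x^2.
At P = £39 ≥ min AVC, set P = MC on the rising branch: x = 4.
At P = £16 < min AVC = £19, price no longer covers variable cost at any output, so the firm shuts down: x = 0.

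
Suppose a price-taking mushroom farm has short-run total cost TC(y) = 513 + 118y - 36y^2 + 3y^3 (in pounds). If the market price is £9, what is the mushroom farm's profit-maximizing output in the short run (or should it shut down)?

Shut down

Variable cost is VC = 118y - 36y^2 + 3y^3, so AVC = VC/y = 118 - 36y + 3y^2 and MC = dTC/dy = 118 - 72y + 9y^2.
AVC hits its minimum where MC = AVC, at y = 6, giving min AVC = 118 - 36·6 + 3·6^2 = £10.
Since P = £9 < min AVC = £10, price fails to cover variable cost at any output.
Shutting down limits the loss to fixed cost, £513.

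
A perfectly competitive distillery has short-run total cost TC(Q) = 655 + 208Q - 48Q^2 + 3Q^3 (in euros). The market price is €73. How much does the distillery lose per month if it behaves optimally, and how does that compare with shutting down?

AVC = 208 - 48Q + 3Q^2 has its minimum €16 at Q = 8; price €73 clears that bar, so the firm operates.
With MC = 208 - 96Q + 9Q^2, P = MC on the upward-sloping part at Q* = 9.
TR = 73·9 = 657. TC = 655 + 171 = 826. Profit = 657 − 826 = -€169.
By producing, the firm covers all variable cost plus €486 of fixed cost; shutting down would lose the full €655.

Profit = -€169 at Q = 9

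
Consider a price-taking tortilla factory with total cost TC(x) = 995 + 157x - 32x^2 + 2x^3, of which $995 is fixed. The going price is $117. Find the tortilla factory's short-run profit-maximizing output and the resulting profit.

Profit = -$195 at x = 10

AVC = 157 - 32x + 2x^2; min AVC = $29 at x = 8. Since P = $117 ≥ min AVC, the firm produces.
With MC = 157 - 64x + 6x^2, P = MC on the upward-sloping part at x* = 10.
TR = 117·10 = 1170. TC = 995 + 370 = 1365. Profit = 1170 − 1365 = -$195.
That loss of $195 beats the $995 the firm would lose by shutting down; producing recovers $800 of fixed cost.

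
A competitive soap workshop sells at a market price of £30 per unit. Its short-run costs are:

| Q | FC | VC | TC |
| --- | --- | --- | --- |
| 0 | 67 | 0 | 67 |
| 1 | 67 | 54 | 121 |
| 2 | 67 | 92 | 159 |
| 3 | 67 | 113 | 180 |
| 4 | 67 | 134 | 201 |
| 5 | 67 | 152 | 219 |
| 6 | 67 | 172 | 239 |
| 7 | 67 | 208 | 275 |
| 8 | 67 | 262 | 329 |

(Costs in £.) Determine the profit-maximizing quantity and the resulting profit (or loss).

Compute π = P·Q − TC at each output: Q=0: -67; Q=1: -91; Q=2: -99; Q=3: -90; Q=4: -81; Q=5: -69; Q=6: -59; Q=7: -65; Q=8: -89.
Profit is maximized at Q = 6. AVC there is 172/6 = £28.67 ≤ P, so producing beats shutting down (which would give -£67).

Q = 6; profit = -£59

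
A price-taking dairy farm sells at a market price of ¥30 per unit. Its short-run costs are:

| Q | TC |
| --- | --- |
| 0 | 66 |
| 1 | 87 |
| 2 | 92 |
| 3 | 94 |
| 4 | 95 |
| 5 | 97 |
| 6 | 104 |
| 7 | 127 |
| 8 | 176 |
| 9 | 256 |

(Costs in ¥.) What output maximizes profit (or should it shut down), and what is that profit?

Q = 7; profit = ¥83

Compute π = P·Q − TC at each output: Q=0: -66; Q=1: -57; Q=2: -32; Q=3: -4; Q=4: 25; Q=5: 53; Q=6: 76; Q=7: 83; Q=8: 64; Q=9: 14.
Profit is maximized at Q = 7. AVC there is 61/7 = ¥8.71 ≤ P, so producing beats shutting down (which would give -¥66).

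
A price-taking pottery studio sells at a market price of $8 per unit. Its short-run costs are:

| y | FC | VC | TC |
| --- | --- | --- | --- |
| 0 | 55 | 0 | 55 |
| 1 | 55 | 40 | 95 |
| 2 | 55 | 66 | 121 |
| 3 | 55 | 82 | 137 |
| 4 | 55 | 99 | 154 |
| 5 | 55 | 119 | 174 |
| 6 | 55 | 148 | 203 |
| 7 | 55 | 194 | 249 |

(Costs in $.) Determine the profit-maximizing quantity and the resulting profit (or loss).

y = 0 (shut down); profit = -$55

Compute π = P·y − TC at each output: y=0: -55; y=1: -87; y=2: -105; y=3: -113; y=4: -122; y=5: -134; y=6: -155; y=7: -193.
Profit is highest at y = 0. Equivalently, the lowest AVC in the table is 119/5 ≈ $23.80 at y = 5, and P = $8 falls below it — price never covers variable cost, so the firm shuts down and loses only its fixed cost.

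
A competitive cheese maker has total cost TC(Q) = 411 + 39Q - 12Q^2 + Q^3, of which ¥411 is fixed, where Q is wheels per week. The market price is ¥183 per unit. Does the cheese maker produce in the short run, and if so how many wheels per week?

Strip out fixed cost: VC = 39Q - 12Q^2 + Q^3. Then AVC = 39 - 12Q + Q^2 and MC = 39 - 24Q + 3Q^2.
AVC hits its minimum where MC = AVC, at Q = 6, giving min AVC = 39 - 12·6 + 6^2 = ¥3.
P = ¥183 exceeds min AVC = ¥3, so the firm stays open.
P = MC gives -144 - 24Q + 3Q^2 = 0, with roots -4 and 12. Take the larger (rising MC): Q* = 12.
Check: AVC at Q = 12 is ¥39 ≤ P, so revenue covers variable cost.
Profit = P·Q − TC = 183·12 − 879 = ¥1317.

Produce at Q = 12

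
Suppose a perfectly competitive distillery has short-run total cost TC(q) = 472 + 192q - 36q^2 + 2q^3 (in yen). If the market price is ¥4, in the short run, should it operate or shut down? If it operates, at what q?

Strip out fixed cost: VC = 192q - 36q^2 + 2q^3. Then AVC = 192 - 36q + 2q^2 and MC = 192 - 72q + 6q^2.
The AVC parabola has its vertex at q = 36/4 = 9, where AVC = 192 - 36·9 + 2·9^2 = ¥30.
With P < min AVC (¥4 < ¥30), every unit sold adds to the loss.
Best response: produce nothing and absorb the ¥472 fixed cost.

Shut down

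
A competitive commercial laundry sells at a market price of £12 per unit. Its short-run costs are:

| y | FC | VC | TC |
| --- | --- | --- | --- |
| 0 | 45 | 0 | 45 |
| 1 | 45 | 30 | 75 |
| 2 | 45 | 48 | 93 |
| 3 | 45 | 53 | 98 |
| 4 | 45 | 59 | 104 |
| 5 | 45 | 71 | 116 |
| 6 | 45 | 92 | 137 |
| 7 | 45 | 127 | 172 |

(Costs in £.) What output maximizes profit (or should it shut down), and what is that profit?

y = 0 (shut down); profit = -£45

Compute π = P·y − TC at each output: y=0: -45; y=1: -63; y=2: -69; y=3: -62; y=4: -56; y=5: -56; y=6: -65; y=7: -88.
Profit is highest at y = 0. Equivalently, the lowest AVC in the table is 71/5 ≈ £14.20 at y = 5, and P = £12 falls below it — price never covers variable cost, so the firm shuts down and loses only its fixed cost.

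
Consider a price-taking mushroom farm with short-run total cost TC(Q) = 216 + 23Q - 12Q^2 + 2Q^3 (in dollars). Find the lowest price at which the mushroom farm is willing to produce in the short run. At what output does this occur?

Short-run supply begins at min AVC. From VC = 23Q - 12Q^2 + 2Q^3, AVC = 23 - 12Q + 2Q^2.
dAVC/dQ = -12 + 4Q = 0 gives Q = 3. min AVC = 23 - 12·3 + 2·3^2 = 5.
The firm shuts down for any P below $5.

$5 per unit, at Q = 3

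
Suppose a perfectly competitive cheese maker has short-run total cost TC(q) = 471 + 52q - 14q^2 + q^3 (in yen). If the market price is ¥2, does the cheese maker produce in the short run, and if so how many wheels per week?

Variable cost is VC = 52q - 14q^2 + q^3, so AVC = VC/q = 52 - 14q + q^2 and MC = dTC/dq = 52 - 28q + 3q^2.
The AVC parabola has its vertex at q = 14/2 = 7, where AVC = 52 - 14·7 + 7^2 = ¥3.
With P < min AVC (¥2 < ¥3), every unit sold adds to the loss.
Shutting down limits the loss to fixed cost, ¥471.

Shut down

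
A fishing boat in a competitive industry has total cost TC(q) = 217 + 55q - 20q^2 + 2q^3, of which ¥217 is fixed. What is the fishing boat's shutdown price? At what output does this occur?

¥5 per unit, at q = 5

The firm shuts down when price falls below the minimum of average variable cost. AVC = VC/q = 55 - 20q + 2q^2.
At the minimum of AVC, MC = AVC. MC = 55 - 40q + 6q^2; setting MC = AVC gives 4q^2 - 20q = 0, so q = 5. min AVC = 5.
So the shutdown price is ¥5.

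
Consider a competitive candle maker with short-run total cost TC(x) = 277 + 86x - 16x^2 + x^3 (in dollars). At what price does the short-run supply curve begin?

$22 per unit

The shutdown price is the minimum of AVC. VC = 86x - 16x^2 + x^3, so AVC = 86 - 16x + x^2.
dAVC/dx = -16 + 2x = 0 gives x = 8. min AVC = 86 - 16·8 + 8^2 = 22.
The firm shuts down for any P below $22.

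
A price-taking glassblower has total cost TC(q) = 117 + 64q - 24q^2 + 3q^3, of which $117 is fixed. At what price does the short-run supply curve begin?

$16 per unit

Short-run supply begins at min AVC. From VC = 64q - 24q^2 + 3q^3, AVC = 64 - 24q + 3q^2.
dAVC/dq = -24 + 6q = 0 gives q = 4. min AVC = 64 - 24·4 + 3·4^2 = 16.
The firm shuts down for any P below $16.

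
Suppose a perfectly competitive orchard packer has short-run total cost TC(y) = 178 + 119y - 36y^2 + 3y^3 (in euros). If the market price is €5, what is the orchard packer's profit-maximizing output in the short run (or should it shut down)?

From TC, MC = TC'(y) = 119 - 72y + 9y^2 and AVC = VC/y = 119 - 36y + 3y^2.
AVC is minimized where dAVC/dy = -36 + 6y = 0, at y = 6; min AVC = 119 - 36·6 + 3·6^2 = €11.
With P < min AVC (€5 < €11), every unit sold adds to the loss.
Shutting down limits the loss to fixed cost, €178.

Shut down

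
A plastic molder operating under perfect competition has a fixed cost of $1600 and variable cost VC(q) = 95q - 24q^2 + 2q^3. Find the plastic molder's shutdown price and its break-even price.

Shutdown price = $23; break-even price = $215

AVC = 95 - 24q + 2q^2; minimized at q = 6, giving min AVC = $23. That is the shutdown price.
ATC = 1600/q + 95 - 24q + 2q^2. Setting dATC/dq = −1600/q^2 − 24 + 4q = 0 gives q = 10 (since 4·10^3 − 24·10^2 = 1600).
min ATC = 1600/10 + 95 − 24·10 + 2·10^2 = $215. That is the break-even price.
Between these two prices the firm operates at a loss; above $215 it earns a profit.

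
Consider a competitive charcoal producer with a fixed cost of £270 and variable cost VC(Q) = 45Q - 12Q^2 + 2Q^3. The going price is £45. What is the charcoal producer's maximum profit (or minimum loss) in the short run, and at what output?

Profit = -£206 at Q = 4

AVC = 45 - 12Q + 2Q^2; min AVC = £27 at Q = 3. Since P = £45 ≥ min AVC, the firm produces.
MC = 45 - 24Q + 6Q^2. Setting P = MC and taking the root on the rising branch gives Q* = 4.
TR = 45·4 = 180. TC = 270 + 116 = 386. Profit = 180 − 386 = -£206.
By producing, the firm covers all variable cost plus £64 of fixed cost; shutting down would lose the full £270.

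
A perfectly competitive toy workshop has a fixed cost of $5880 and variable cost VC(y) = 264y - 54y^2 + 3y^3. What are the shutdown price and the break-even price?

AVC = 264 - 54y + 3y^2; minimized at y = 9, giving min AVC = $21. That is the shutdown price.
ATC = 5880/y + 264 - 54y + 3y^2. Setting dATC/dy = −5880/y^2 − 54 + 6y = 0 gives y = 14 (since 6·14^3 − 54·14^2 = 5880).
min ATC = 5880/14 + 264 − 54·14 + 3·14^2 = $516. That is the break-even price.
Between these two prices the firm operates at a loss; above $516 it earns a profit.

Shutdown price = $21; break-even price = $516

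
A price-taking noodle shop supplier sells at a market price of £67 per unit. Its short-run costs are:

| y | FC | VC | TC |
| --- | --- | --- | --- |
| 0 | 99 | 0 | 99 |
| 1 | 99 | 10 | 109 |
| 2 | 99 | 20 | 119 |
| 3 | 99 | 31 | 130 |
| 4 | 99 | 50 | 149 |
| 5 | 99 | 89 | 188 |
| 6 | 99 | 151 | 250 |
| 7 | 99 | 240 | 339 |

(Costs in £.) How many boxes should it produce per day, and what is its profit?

y = 6; profit = £152

Tabulate TR − TC: y=0: -99; y=1: -42; y=2: 15; y=3: 71; y=4: 119; y=5: 147; y=6: 152; y=7: 130.
Profit is maximized at y = 6. AVC there is 151/6 = £25.17 ≤ P, so producing beats shutting down (which would give -£99).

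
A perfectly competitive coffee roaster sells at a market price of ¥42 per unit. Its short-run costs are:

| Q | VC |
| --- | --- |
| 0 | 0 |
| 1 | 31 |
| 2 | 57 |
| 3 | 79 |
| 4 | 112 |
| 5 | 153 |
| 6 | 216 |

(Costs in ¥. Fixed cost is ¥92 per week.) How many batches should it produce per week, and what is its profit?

Q = 5; profit = -¥35

Profit at each row (π = 42Q − TC): Q=0: -92; Q=1: -81; Q=2: -65; Q=3: -45; Q=4: -36; Q=5: -35; Q=6: -56.
Profit is maximized at Q = 5. AVC there is 153/5 = ¥30.60 ≤ P, so producing beats shutting down (which would give -¥92).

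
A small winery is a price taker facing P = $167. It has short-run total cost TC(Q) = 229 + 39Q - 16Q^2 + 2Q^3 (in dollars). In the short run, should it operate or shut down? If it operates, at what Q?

Produce at Q = 8

Variable cost is VC = 39Q - 16Q^2 + 2Q^3, so AVC = VC/Q = 39 - 16Q + 2Q^2 and MC = dTC/dQ = 39 - 32Q + 6Q^2.
AVC hits its minimum where MC = AVC, at Q = 4, giving min AVC = 39 - 16·4 + 2·4^2 = $7.
Since P = $167 ≥ min AVC = $7, price covers variable cost and the firm should produce.
Solving P = MC: -128 - 32Q + 6Q^2 = 0 ⇒ Q = -8/3 or 8. On the upward-sloping branch, Q* = 8.
Check: AVC at Q = 8 is $39 ≤ P, so revenue covers variable cost.
Profit = P·Q − TC = 167·8 − 541 = $795.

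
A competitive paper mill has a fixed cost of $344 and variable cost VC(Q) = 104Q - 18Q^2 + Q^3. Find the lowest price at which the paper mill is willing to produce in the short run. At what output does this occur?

$23 per unit, at Q = 9

Short-run supply begins at min AVC. From VC = 104Q - 18Q^2 + Q^3, AVC = 104 - 18Q + Q^2.
At the minimum of AVC, MC = AVC. MC = 104 - 36Q + 3Q^2; setting MC = AVC gives 2Q^2 - 18Q = 0, so Q = 9. min AVC = 23.
So the shutdown price is $23.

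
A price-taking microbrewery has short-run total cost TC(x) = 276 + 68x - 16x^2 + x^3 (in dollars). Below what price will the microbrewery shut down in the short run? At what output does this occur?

The firm shuts down when price falls below the minimum of average variable cost. AVC = VC/x = 68 - 16x + x^2.
At the minimum of AVC, MC = AVC. MC = 68 - 32x + 3x^2; setting MC = AVC gives 2x^2 - 16x = 0, so x = 8. min AVC = 4.
For P < $4 the firm produces nothing.

$4 per unit, at x = 8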